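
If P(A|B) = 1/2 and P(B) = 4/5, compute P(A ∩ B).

By definition, P(A|B) = P(A ∩ B) / P(B)
So P(A ∩ B) = P(A|B) × P(B)
= 1/2 × 4/5
= 2/5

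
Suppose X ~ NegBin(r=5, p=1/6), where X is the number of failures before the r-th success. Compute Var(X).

For X ~ NegBin(r=5, p=1/6), where X is the number of failures before the r-th success:
Var(X) = 150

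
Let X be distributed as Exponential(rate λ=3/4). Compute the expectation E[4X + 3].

For X ~ Exponential(rate λ=3/4):
E[X] = \frac{4}{3}
E[4X + 3] = 4 × E[X] + 3 = \frac{25}{3}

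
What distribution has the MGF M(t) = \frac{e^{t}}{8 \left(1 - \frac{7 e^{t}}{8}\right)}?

The MGF M(t) = \frac{e^{t}}{8 \left(1 - \frac{7 e^{t}}{8}\right)} is the standard form for the Geometric distribution.
Comparing with the known MGF formula identifies: Geometric(p=1/8), X = trial number of first success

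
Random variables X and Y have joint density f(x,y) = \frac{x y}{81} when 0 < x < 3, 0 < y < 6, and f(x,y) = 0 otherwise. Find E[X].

f_X(x) = ∫_0^6 \frac{x y}{81} dy = \frac{2 x}{9}
E[X] = ∫_0^3 x × (\frac{2 x}{9}) dx = 2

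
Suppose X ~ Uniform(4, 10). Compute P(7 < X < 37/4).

P(7 < X < 37/4) = ∫_{7}^{37/4} f(x) dx
where f(x) = \frac{1}{6}
= \frac{3}{8}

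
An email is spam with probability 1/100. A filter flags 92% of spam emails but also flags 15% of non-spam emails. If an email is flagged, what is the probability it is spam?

Let D = the rare event, + = positive/flagged.
P(D) = 1/100
P(+|D) = 92/100 = 23/25
P(+|D') = 15/100 = 3/20
P(+) = P(+|D)P(D) + P(+|D')P(D')
     = \frac{23}{25} × \frac{1}{100} + \frac{3}{20} × \frac{99}{100}
     = \frac{1577}{10000}
P(D|+) = P(+|D)P(D)/P(+) = \frac{92}{1577}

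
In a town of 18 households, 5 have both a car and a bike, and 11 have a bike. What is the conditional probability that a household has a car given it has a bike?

P(A ∩ B) = 5/18
P(B) = 11/18
P(A|B) = P(A ∩ B) / P(B) = (5/18) / (11/18) = 5/11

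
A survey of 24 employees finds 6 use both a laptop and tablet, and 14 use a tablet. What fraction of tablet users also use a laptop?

P(A ∩ B) = 6/24 = 1/4
P(B) = 14/24 = 7/12
P(A|B) = P(A ∩ B) / P(B) = (1/4) / (7/12) = 3/7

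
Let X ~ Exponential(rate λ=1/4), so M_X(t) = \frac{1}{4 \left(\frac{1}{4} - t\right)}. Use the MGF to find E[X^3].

To find E[X^3], compute M^(3)(0):
M^(1)(t) = \frac{1}{4 \left(\frac{1}{4} - t\right)^{2}}
M^(2)(t) = \frac{1}{2 \left(\frac{1}{4} - t\right)^{3}}
M^(3)(t) = \frac{3}{2 \left(\frac{1}{4} - t\right)^{4}}
M^(3)(0) = 384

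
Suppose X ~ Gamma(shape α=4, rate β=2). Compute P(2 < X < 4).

P(2 < X < 4) = ∫_{2}^{4} f(x) dx
where f(x) = \frac{8 x^{3} e^{- 2 x}}{3}
= \frac{-379 + 71 e^{4}}{3 e^{8}}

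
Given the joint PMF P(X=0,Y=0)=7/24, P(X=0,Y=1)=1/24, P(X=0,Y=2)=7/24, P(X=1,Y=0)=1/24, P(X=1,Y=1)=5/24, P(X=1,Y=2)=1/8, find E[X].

First find marginal of X:
P(X=0) = 5/8
P(X=1) = 3/8
E[X] = 0 × 5/8 + 1 × 3/8 = 3/8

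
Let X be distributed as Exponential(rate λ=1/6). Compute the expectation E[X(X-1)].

E[X(X-1)] = E[X² - X] = E[X²] - E[X]
E[X] = 6
E[X²] = Var(X) + (E[X])² = 36 + (6)² = 72
E[X(X-1)] = 72 - 6 = 66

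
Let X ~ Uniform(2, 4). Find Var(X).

For X ~ Uniform(2, 4):
Var(X) = \frac{1}{3}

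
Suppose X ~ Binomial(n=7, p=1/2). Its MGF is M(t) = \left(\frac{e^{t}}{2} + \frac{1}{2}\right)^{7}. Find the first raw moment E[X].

To find E[X], compute M^(1)(0):
M^(1)(t) = \frac{7 \left(\frac{e^{t}}{2} + \frac{1}{2}\right)^{6} e^{t}}{2}
M^(1)(0) = \frac{7}{2}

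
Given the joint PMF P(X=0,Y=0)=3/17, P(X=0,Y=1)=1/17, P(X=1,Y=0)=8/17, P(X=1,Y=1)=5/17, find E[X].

First find marginal of X:
P(X=0) = 4/17
P(X=1) = 13/17
E[X] = 0 × 4/17 + 1 × 13/17 = 13/17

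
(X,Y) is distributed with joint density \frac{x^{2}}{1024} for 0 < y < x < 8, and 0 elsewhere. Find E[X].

f_X(x) = ∫_0^x \frac{x^{2}}{1024} dy = \frac{x^{3}}{1024}
E[X] = ∫_0^8 x × (\frac{x^{3}}{1024}) dx = \frac{32}{5}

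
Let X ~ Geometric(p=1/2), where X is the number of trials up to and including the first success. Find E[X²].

Using the identity E[X²] = Var(X) + (E[X])²:
E[X] = 2
Var(X) = 2
E[X²] = 2 + (2)²
= 6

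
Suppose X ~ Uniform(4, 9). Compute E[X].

For X ~ Uniform(4, 9), the expected value is:
E[X] = \frac{13}{2}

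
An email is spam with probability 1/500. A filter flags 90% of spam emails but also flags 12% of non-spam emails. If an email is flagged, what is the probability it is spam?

Let D = the rare event, + = positive/flagged.
P(D) = 1/500
P(+|D) = 90/100 = 9/10
P(+|D') = 12/100 = 3/25
P(+) = P(+|D)P(D) + P(+|D')P(D')
     = \frac{9}{10} × \frac{1}{500} + \frac{3}{25} × \frac{499}{500}
     = \frac{3039}{25000}
P(D|+) = P(+|D)P(D)/P(+) = \frac{15}{1013}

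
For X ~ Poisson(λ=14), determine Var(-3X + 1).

For X ~ Poisson(λ=14):
Var(X) = 14
Var(-3X + 1) = (-3)² × Var(X) = 9 × 14 = 126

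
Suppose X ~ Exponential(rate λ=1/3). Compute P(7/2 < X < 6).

P(7/2 < X < 6) = ∫_{7/2}^{6} f(x) dx
where f(x) = \frac{e^{- \frac{x}{3}}}{3}
= - \frac{1}{e^{2}} + e^{- \frac{7}{6}}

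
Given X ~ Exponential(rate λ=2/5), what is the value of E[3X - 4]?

For X ~ Exponential(rate λ=2/5):
E[X] = \frac{5}{2}
E[3X - 4] = 3 × E[X] - 4 = \frac{7}{2}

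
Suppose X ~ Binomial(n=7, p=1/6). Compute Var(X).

For X ~ Binomial(n=7, p=1/6):
Var(X) = \frac{35}{36}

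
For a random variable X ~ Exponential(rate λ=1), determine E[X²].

Using the identity E[X²] = Var(X) + (E[X])²:
E[X] = 1
Var(X) = 1
E[X²] = 1 + (1)²
= 2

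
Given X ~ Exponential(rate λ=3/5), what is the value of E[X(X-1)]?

E[X(X-1)] = E[X² - X] = E[X²] - E[X]
E[X] = \frac{5}{3}
E[X²] = Var(X) + (E[X])² = \frac{25}{9} + (\frac{5}{3})² = \frac{50}{9}
E[X(X-1)] = \frac{50}{9} - \frac{5}{3} = \frac{35}{9}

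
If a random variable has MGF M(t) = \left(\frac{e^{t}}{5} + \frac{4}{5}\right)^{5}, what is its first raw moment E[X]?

To find E[X], compute M^(1)(0):
M^(1)(t) = \left(\frac{e^{t}}{5} + \frac{4}{5}\right)^{4} e^{t}
M^(1)(0) = 1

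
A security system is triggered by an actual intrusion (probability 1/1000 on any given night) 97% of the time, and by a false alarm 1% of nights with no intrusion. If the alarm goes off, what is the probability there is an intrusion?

Let D = the rare event, + = positive/flagged.
P(D) = 1/1000
P(+|D) = 97/100
P(+|D') = 1/100
P(+) = P(+|D)P(D) + P(+|D')P(D')
     = \frac{97}{100} × \frac{1}{1000} + \frac{1}{100} × \frac{999}{1000}
     = \frac{137}{12500}
P(D|+) = P(+|D)P(D)/P(+) = \frac{97}{1096}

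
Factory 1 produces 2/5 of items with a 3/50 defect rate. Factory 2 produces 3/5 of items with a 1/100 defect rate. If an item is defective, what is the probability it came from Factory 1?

Using Bayes' theorem:
P(F1) = 2/5, P(D|F1) = 3/50
P(F2) = 3/5, P(D|F2) = 1/100
P(D) = P(D|F1)P(F1) + P(D|F2)P(F2)
     = \frac{3}{100}
P(F1|D) = P(D|F1)P(F1) / P(D)
= \frac{4}{5}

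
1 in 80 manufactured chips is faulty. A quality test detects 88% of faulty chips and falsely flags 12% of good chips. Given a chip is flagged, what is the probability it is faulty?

Let D = the rare event, + = positive/flagged.
P(D) = 1/80
P(+|D) = 88/100 = 22/25
P(+|D') = 12/100 = 3/25
P(+) = P(+|D)P(D) + P(+|D')P(D')
     = \frac{22}{25} × \frac{1}{80} + \frac{3}{25} × \frac{79}{80}
     = \frac{259}{2000}
P(D|+) = P(+|D)P(D)/P(+) = \frac{22}{259}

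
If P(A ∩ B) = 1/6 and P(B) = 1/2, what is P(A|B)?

P(A|B) = P(A ∩ B) / P(B)
= (1/6) / (1/2)
= 1/3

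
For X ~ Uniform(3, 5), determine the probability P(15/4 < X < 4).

P(15/4 < X < 4) = ∫_{15/4}^{4} f(x) dx
where f(x) = \frac{1}{2}
= \frac{1}{8}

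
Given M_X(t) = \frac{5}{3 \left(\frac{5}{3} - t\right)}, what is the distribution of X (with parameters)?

The MGF M(t) = \frac{5}{3 \left(\frac{5}{3} - t\right)} is the standard form for the Exponential distribution.
Comparing with the known MGF formula identifies: Exponential(rate λ=5/3)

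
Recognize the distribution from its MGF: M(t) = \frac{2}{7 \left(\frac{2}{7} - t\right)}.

The MGF M(t) = \frac{2}{7 \left(\frac{2}{7} - t\right)} is the standard form for the Exponential distribution.
Comparing with the known MGF formula identifies: Exponential(rate λ=2/7)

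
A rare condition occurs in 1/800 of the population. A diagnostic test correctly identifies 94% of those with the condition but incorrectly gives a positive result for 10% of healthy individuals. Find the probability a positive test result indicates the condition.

Let D = the rare event, + = positive/flagged.
P(D) = 1/800
P(+|D) = 94/100 = 47/50
P(+|D') = 10/100 = 1/10
P(+) = P(+|D)P(D) + P(+|D')P(D')
     = \frac{47}{50} × \frac{1}{800} + \frac{1}{10} × \frac{799}{800}
     = \frac{2021}{20000}
P(D|+) = P(+|D)P(D)/P(+) = \frac{1}{86}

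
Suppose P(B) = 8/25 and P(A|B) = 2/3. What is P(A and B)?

By definition, P(A|B) = P(A ∩ B) / P(B)
So P(A ∩ B) = P(A|B) × P(B)
= 2/3 × 8/25
= 16/75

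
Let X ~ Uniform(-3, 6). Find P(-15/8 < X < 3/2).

P(-15/8 < X < 3/2) = ∫_{-15/8}^{3/2} f(x) dx
where f(x) = \frac{1}{9}
= \frac{3}{8}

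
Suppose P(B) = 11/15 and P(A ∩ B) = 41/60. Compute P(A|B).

P(A|B) = P(A ∩ B) / P(B)
= (41/60) / (11/15)
= 41/44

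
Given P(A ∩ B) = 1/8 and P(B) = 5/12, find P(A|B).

P(A|B) = P(A ∩ B) / P(B)
= (1/8) / (5/12)
= 3/10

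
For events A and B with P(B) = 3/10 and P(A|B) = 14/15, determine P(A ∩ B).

By definition, P(A|B) = P(A ∩ B) / P(B)
So P(A ∩ B) = P(A|B) × P(B)
= 14/15 × 3/10
= 7/25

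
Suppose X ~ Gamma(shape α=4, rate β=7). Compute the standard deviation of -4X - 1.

For X ~ Gamma(shape α=4, rate β=7):
Var(X) = \frac{4}{49}
SD(X) = √(Var(X)) = √(\frac{4}{49}) = \frac{2}{7}
SD(-4X - 1) = |-4| × SD(X) = 4 × \frac{2}{7} = \frac{8}{7}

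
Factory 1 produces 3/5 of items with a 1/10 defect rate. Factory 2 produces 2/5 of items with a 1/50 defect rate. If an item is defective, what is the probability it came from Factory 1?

Using Bayes' theorem:
P(F1) = 3/5, P(D|F1) = 1/10
P(F2) = 2/5, P(D|F2) = 1/50
P(D) = P(D|F1)P(F1) + P(D|F2)P(F2)
     = \frac{17}{250}
P(F1|D) = P(D|F1)P(F1) / P(D)
= \frac{15}{17}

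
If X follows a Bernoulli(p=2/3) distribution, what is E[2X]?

For X ~ Bernoulli(p=2/3):
E[X] = \frac{2}{3}
E[2X] = 2 × E[X] + 0 = \frac{4}{3}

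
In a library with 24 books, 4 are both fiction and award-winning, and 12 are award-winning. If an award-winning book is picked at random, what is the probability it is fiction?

P(A ∩ B) = 4/24 = 1/6
P(B) = 12/24 = 1/2
P(A|B) = P(A ∩ B) / P(B) = (1/6) / (1/2) = 1/3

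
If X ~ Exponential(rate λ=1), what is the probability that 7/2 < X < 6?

P(7/2 < X < 6) = ∫_{7/2}^{6} f(x) dx
where f(x) = e^{- x}
= - \frac{1}{e^{6}} + e^{- \frac{7}{2}}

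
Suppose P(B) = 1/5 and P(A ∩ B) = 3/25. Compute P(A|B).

P(A|B) = P(A ∩ B) / P(B)
= (3/25) / (1/5)
= 3/5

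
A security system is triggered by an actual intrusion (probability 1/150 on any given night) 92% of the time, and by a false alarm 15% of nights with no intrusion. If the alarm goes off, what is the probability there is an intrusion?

Let D = the rare event, + = positive/flagged.
P(D) = 1/150
P(+|D) = 92/100 = 23/25
P(+|D') = 15/100 = 3/20
P(+) = P(+|D)P(D) + P(+|D')P(D')
     = \frac{23}{25} × \frac{1}{150} + \frac{3}{20} × \frac{149}{150}
     = \frac{2327}{15000}
P(D|+) = P(+|D)P(D)/P(+) = \frac{92}{2327}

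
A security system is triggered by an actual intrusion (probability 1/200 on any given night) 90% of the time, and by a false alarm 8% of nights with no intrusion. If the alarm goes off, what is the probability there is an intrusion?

Let D = the rare event, + = positive/flagged.
P(D) = 1/200
P(+|D) = 90/100 = 9/10
P(+|D') = 8/100 = 2/25
P(+) = P(+|D)P(D) + P(+|D')P(D')
     = \frac{9}{10} × \frac{1}{200} + \frac{2}{25} × \frac{199}{200}
     = \frac{841}{10000}
P(D|+) = P(+|D)P(D)/P(+) = \frac{45}{841}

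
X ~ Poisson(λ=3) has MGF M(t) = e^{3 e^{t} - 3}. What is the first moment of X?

To find E[X], compute M^(1)(0):
M^(1)(t) = 3 e^{t} e^{3 e^{t} - 3}
M^(1)(0) = 3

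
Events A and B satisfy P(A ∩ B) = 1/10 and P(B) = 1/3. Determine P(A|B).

P(A|B) = P(A ∩ B) / P(B)
= (1/10) / (1/3)
= 3/10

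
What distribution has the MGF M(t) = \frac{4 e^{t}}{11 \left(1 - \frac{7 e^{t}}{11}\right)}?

The MGF M(t) = \frac{4 e^{t}}{11 \left(1 - \frac{7 e^{t}}{11}\right)} is the standard form for the Geometric distribution.
Comparing with the known MGF formula identifies: Geometric(p=4/11), X = trial number of first success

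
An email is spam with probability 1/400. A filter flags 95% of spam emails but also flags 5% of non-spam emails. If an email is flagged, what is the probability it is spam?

Let D = the rare event, + = positive/flagged.
P(D) = 1/400
P(+|D) = 95/100 = 19/20
P(+|D') = 5/100 = 1/20
P(+) = P(+|D)P(D) + P(+|D')P(D')
     = \frac{19}{20} × \frac{1}{400} + \frac{1}{20} × \frac{399}{400}
     = \frac{209}{4000}
P(D|+) = P(+|D)P(D)/P(+) = \frac{1}{22}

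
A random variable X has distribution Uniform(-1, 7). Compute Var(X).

For X ~ Uniform(-1, 7):
Var(X) = \frac{16}{3}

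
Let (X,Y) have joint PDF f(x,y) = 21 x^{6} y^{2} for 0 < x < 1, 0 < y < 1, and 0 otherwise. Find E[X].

E[X] = ∫_0^1 ∫_0^1 x × f(x,y) dy dx
= ∫_0^1 ∫_0^1 x × (21 x^{6} y^{2}) dy dx
= \frac{7}{8}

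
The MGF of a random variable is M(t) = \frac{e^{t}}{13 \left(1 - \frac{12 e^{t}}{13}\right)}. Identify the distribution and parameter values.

The MGF M(t) = \frac{e^{t}}{13 \left(1 - \frac{12 e^{t}}{13}\right)} is the standard form for the Geometric distribution.
Comparing with the known MGF formula identifies: Geometric(p=1/13), X = trial number of first success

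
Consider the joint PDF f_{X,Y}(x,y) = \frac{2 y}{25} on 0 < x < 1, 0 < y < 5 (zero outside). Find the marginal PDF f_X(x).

f_X(x) = ∫_0^5 f(x,y) dy
= ∫_0^5 \frac{2 y}{25} dy
= 1 for 0 < x < 1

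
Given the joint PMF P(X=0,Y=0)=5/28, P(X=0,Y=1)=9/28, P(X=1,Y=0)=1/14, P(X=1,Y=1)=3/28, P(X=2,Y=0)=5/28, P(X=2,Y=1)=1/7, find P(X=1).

P(X=1) = P(X=1,Y=0) + P(X=1,Y=1)
= 1/14 + 3/28
= 5/28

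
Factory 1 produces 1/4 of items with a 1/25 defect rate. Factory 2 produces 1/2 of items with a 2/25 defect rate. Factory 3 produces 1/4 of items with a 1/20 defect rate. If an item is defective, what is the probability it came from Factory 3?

Using Bayes' theorem:
P(F1) = 1/4, P(D|F1) = 1/25
P(F2) = 1/2, P(D|F2) = 2/25
P(F3) = 1/4, P(D|F3) = 1/20
P(D) = P(D|F1)P(F1) + P(D|F2)P(F2) + P(D|F3)P(F3)
     = \frac{1}{16}
P(F3|D) = P(D|F3)P(F3) / P(D)
= \frac{1}{5}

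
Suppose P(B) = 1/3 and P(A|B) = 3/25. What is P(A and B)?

By definition, P(A|B) = P(A ∩ B) / P(B)
So P(A ∩ B) = P(A|B) × P(B)
= 3/25 × 1/3
= 1/25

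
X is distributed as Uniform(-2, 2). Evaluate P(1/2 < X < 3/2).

P(1/2 < X < 3/2) = ∫_{1/2}^{3/2} f(x) dx
where f(x) = \frac{1}{4}
= \frac{1}{4}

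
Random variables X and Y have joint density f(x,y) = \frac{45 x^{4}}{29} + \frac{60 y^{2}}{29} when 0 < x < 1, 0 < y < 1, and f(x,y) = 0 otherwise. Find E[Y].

E[Y] = ∫_0^1 ∫_0^1 y × f(x,y) dx dy
= \frac{39}{58}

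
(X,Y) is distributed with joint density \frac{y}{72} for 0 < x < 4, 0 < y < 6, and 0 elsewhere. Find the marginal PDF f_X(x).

f_X(x) = ∫_0^6 f(x,y) dy
= ∫_0^6 \frac{y}{72} dy
= \frac{1}{4} for 0 < x < 4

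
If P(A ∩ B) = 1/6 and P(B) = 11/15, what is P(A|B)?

P(A|B) = P(A ∩ B) / P(B)
= (1/6) / (11/15)
= 5/22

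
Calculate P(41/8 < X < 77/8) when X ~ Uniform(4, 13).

P(41/8 < X < 77/8) = ∫_{41/8}^{77/8} f(x) dx
where f(x) = \frac{1}{9}
= \frac{1}{2}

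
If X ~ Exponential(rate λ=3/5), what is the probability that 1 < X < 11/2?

P(1 < X < 11/2) = ∫_{1}^{11/2} f(x) dx
where f(x) = \frac{3 e^{- \frac{3 x}{5}}}{5}
= - \frac{1}{e^{\frac{33}{10}}} + e^{- \frac{3}{5}}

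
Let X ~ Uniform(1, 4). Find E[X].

For X ~ Uniform(1, 4), the expected value is:
E[X] = \frac{5}{2}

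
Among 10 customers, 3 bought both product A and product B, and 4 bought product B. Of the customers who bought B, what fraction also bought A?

P(A ∩ B) = 3/10
P(B) = 4/10 = 2/5
P(A|B) = P(A ∩ B) / P(B) = (3/10) / (2/5) = 3/4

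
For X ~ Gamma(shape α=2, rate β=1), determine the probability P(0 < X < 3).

P(0 < X < 3) = ∫_{0}^{3} f(x) dx
where f(x) = x e^{- x}
= 1 - \frac{4}{e^{3}}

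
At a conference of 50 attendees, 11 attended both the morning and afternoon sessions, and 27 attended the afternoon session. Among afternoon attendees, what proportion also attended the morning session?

P(A ∩ B) = 11/50
P(B) = 27/50
P(A|B) = P(A ∩ B) / P(B) = (11/50) / (27/50) = 11/27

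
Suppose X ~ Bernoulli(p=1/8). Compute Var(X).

For X ~ Bernoulli(p=1/8):
Var(X) = \frac{7}{64}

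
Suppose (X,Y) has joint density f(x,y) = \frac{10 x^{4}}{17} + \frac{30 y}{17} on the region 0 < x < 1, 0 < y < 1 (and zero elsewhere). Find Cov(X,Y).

E[XY] = ∫∫ xy × f(x,y) dx dy = \frac{35}{102}
E[X] = \frac{55}{102}
E[Y] = \frac{11}{17}
Cov(X,Y) = E[XY] - E[X]E[Y] = - \frac{5}{867}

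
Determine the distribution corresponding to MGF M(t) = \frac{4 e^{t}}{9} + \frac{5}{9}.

The MGF M(t) = \frac{4 e^{t}}{9} + \frac{5}{9} is the standard form for the Bernoulli distribution.
Comparing with the known MGF formula identifies: Bernoulli(p=4/9)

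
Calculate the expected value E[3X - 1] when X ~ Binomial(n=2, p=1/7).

For X ~ Binomial(n=2, p=1/7):
E[X] = \frac{2}{7}
E[3X - 1] = 3 × E[X] - 1 = - \frac{1}{7}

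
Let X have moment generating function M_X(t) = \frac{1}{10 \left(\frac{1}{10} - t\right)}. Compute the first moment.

To find E[X], compute M^(1)(0):
M^(1)(t) = \frac{1}{10 \left(\frac{1}{10} - t\right)^{2}}
M^(1)(0) = 10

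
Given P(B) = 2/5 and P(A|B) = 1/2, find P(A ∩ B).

By definition, P(A|B) = P(A ∩ B) / P(B)
So P(A ∩ B) = P(A|B) × P(B)
= 1/2 × 2/5
= 1/5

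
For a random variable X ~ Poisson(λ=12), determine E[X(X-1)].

E[X(X-1)] = E[X² - X] = E[X²] - E[X]
E[X] = 12
E[X²] = Var(X) + (E[X])² = 12 + (12)² = 156
E[X(X-1)] = 156 - 12 = 144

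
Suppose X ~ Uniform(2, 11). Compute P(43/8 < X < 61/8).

P(43/8 < X < 61/8) = ∫_{43/8}^{61/8} f(x) dx
where f(x) = \frac{1}{9}
= \frac{1}{4}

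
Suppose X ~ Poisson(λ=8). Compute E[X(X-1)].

E[X(X-1)] = E[X² - X] = E[X²] - E[X]
E[X] = 8
E[X²] = Var(X) + (E[X])² = 8 + (8)² = 72
E[X(X-1)] = 72 - 8 = 64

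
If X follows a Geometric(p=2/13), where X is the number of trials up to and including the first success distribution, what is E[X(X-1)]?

E[X(X-1)] = E[X² - X] = E[X²] - E[X]
E[X] = \frac{13}{2}
E[X²] = Var(X) + (E[X])² = \frac{143}{4} + (\frac{13}{2})² = 78
E[X(X-1)] = 78 - \frac{13}{2} = \frac{143}{2}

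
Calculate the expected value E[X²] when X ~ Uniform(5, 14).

Using the identity E[X²] = Var(X) + (E[X])²:
E[X] = \frac{19}{2}
Var(X) = \frac{27}{4}
E[X²] = \frac{27}{4} + (\frac{19}{2})²
= 97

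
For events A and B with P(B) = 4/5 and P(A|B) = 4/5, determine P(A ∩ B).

By definition, P(A|B) = P(A ∩ B) / P(B)
So P(A ∩ B) = P(A|B) × P(B)
= 4/5 × 4/5
= 16/25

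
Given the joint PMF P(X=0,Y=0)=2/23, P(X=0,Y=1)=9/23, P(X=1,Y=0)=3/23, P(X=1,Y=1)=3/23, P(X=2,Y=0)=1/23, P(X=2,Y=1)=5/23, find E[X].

First find marginal of X:
P(X=0) = 11/23
P(X=1) = 6/23
P(X=2) = 6/23
E[X] = 0 × 11/23 + 1 × 6/23 + 2 × 6/23 = 18/23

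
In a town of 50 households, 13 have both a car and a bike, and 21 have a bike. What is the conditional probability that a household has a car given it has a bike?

P(A ∩ B) = 13/50
P(B) = 21/50
P(A|B) = P(A ∩ B) / P(B) = (13/50) / (21/50) = 13/21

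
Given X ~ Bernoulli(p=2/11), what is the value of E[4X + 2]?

For X ~ Bernoulli(p=2/11):
E[X] = \frac{2}{11}
E[4X + 2] = 4 × E[X] + 2 = \frac{30}{11}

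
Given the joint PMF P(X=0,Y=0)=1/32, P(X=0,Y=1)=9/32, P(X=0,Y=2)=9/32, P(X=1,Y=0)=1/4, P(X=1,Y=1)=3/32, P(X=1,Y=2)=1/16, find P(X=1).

P(X=1) = P(X=1,Y=0) + P(X=1,Y=1) + P(X=1,Y=2)
= 1/4 + 3/32 + 1/16
= 13/32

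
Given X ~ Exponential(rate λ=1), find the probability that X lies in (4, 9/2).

P(4 < X < 9/2) = ∫_{4}^{9/2} f(x) dx
where f(x) = e^{- x}
= - \frac{1}{e^{\frac{9}{2}}} + e^{-4}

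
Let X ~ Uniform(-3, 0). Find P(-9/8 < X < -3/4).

P(-9/8 < X < -3/4) = ∫_{-9/8}^{-3/4} f(x) dx
where f(x) = \frac{1}{3}
= \frac{1}{8}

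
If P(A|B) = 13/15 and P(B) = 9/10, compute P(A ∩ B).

By definition, P(A|B) = P(A ∩ B) / P(B)
So P(A ∩ B) = P(A|B) × P(B)
= 13/15 × 9/10
= 39/50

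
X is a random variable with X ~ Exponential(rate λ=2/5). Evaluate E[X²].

Using the identity E[X²] = Var(X) + (E[X])²:
E[X] = \frac{5}{2}
Var(X) = \frac{25}{4}
E[X²] = \frac{25}{4} + (\frac{5}{2})²
= \frac{25}{2}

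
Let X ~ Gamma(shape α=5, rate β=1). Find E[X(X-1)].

E[X(X-1)] = E[X² - X] = E[X²] - E[X]
E[X] = 5
E[X²] = Var(X) + (E[X])² = 5 + (5)² = 30
E[X(X-1)] = 30 - 5 = 25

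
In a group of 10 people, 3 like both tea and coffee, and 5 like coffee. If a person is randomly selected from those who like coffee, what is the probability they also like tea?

P(A ∩ B) = 3/10
P(B) = 5/10 = 1/2
P(A|B) = P(A ∩ B) / P(B) = (3/10) / (1/2) = 3/5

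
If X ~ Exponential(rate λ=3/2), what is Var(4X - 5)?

For X ~ Exponential(rate λ=3/2):
Var(X) = \frac{4}{9}
Var(4X - 5) = (4)² × Var(X) = 16 × \frac{4}{9} = \frac{64}{9}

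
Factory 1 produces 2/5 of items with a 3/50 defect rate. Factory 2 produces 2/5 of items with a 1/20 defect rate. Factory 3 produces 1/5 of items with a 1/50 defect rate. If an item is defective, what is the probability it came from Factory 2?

Using Bayes' theorem:
P(F1) = 2/5, P(D|F1) = 3/50
P(F2) = 2/5, P(D|F2) = 1/20
P(F3) = 1/5, P(D|F3) = 1/50
P(D) = P(D|F1)P(F1) + P(D|F2)P(F2) + P(D|F3)P(F3)
     = \frac{6}{125}
P(F2|D) = P(D|F2)P(F2) / P(D)
= \frac{5}{12}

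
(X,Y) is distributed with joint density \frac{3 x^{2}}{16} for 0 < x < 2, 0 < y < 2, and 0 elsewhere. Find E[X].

f_X(x) = ∫_0^2 \frac{3 x^{2}}{16} dy = \frac{3 x^{2}}{8}
E[X] = ∫_0^2 x × (\frac{3 x^{2}}{8}) dx = \frac{3}{2}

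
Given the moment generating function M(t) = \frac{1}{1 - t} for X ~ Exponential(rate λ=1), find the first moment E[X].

To find E[X], compute M^(1)(0):
M^(1)(t) = \frac{1}{\left(1 - t\right)^{2}}
M^(1)(0) = 1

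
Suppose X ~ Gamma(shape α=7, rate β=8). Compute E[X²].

Using the identity E[X²] = Var(X) + (E[X])²:
E[X] = \frac{7}{8}
Var(X) = \frac{7}{64}
E[X²] = \frac{7}{64} + (\frac{7}{8})²
= \frac{7}{8}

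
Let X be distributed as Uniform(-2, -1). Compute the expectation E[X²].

Using the identity E[X²] = Var(X) + (E[X])²:
E[X] = - \frac{3}{2}
Var(X) = \frac{1}{12}
E[X²] = \frac{1}{12} + (- \frac{3}{2})²
= \frac{7}{3}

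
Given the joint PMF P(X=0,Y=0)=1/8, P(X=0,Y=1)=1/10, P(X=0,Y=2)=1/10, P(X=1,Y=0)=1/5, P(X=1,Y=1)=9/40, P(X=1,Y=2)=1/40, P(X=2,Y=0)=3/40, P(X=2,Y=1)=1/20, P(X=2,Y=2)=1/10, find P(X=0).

P(X=0) = P(X=0,Y=0) + P(X=0,Y=1) + P(X=0,Y=2)
= 1/8 + 1/10 + 1/10
= 13/40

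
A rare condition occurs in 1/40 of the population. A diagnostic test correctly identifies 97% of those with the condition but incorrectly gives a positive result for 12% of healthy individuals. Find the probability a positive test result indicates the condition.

Let D = the rare event, + = positive/flagged.
P(D) = 1/40
P(+|D) = 97/100
P(+|D') = 12/100 = 3/25
P(+) = P(+|D)P(D) + P(+|D')P(D')
     = \frac{97}{100} × \frac{1}{40} + \frac{3}{25} × \frac{39}{40}
     = \frac{113}{800}
P(D|+) = P(+|D)P(D)/P(+) = \frac{97}{565}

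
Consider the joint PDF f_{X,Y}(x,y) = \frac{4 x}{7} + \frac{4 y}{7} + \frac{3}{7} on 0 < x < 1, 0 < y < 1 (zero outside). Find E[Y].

E[Y] = ∫_0^1 ∫_0^1 y × f(x,y) dx dy
= \frac{23}{42}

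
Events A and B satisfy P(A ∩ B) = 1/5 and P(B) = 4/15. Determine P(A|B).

P(A|B) = P(A ∩ B) / P(B)
= (1/5) / (4/15)
= 3/4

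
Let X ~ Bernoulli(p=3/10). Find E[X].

For X ~ Bernoulli(p=3/10), the expected value is:
E[X] = \frac{3}{10}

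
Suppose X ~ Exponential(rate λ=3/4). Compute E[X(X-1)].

E[X(X-1)] = E[X² - X] = E[X²] - E[X]
E[X] = \frac{4}{3}
E[X²] = Var(X) + (E[X])² = \frac{16}{9} + (\frac{4}{3})² = \frac{32}{9}
E[X(X-1)] = \frac{32}{9} - \frac{4}{3} = \frac{20}{9}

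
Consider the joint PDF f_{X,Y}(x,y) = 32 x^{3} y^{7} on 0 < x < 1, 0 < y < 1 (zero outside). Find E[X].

E[X] = ∫_0^1 ∫_0^1 x × f(x,y) dy dx
= ∫_0^1 ∫_0^1 x × (32 x^{3} y^{7}) dy dx
= \frac{4}{5}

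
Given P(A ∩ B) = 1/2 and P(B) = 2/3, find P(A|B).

P(A|B) = P(A ∩ B) / P(B)
= (1/2) / (2/3)
= 3/4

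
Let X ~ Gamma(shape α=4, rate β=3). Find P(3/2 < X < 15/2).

P(3/2 < X < 15/2) = ∫_{3/2}^{15/2} f(x) dx
where f(x) = \frac{27 x^{3} e^{- 3 x}}{2}
= \frac{-34801 + 493 e^{18}}{16 e^{\frac{45}{2}}}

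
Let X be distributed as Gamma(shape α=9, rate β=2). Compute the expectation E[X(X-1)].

E[X(X-1)] = E[X² - X] = E[X²] - E[X]
E[X] = \frac{9}{2}
E[X²] = Var(X) + (E[X])² = \frac{9}{4} + (\frac{9}{2})² = \frac{45}{2}
E[X(X-1)] = \frac{45}{2} - \frac{9}{2} = 18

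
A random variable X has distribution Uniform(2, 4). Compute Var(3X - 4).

For X ~ Uniform(2, 4):
Var(X) = \frac{1}{3}
Var(3X - 4) = (3)² × Var(X) = 9 × \frac{1}{3} = 3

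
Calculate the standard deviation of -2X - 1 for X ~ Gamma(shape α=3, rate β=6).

For X ~ Gamma(shape α=3, rate β=6):
Var(X) = \frac{1}{12}
SD(X) = √(Var(X)) = √(\frac{1}{12}) = \frac{\sqrt{3}}{6}
SD(-2X - 1) = |-2| × SD(X) = 2 × \frac{\sqrt{3}}{6} = \frac{\sqrt{3}}{3}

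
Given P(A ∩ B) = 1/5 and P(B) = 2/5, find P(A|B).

P(A|B) = P(A ∩ B) / P(B)
= (1/5) / (2/5)
= 1/2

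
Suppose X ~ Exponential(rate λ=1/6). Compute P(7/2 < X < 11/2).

P(7/2 < X < 11/2) = ∫_{7/2}^{11/2} f(x) dx
where f(x) = \frac{e^{- \frac{x}{6}}}{6}
= - \frac{1 - e^{\frac{1}{3}}}{e^{\frac{11}{12}}}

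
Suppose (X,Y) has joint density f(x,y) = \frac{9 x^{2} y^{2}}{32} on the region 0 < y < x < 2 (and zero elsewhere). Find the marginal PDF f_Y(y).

f_Y(y) = ∫_y^2 \frac{9 x^{2} y^{2}}{32} dx = \frac{3 y^{2} \left(8 - y^{3}\right)}{32}
for 0 < y < 2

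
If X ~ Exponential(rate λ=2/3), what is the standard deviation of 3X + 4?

For X ~ Exponential(rate λ=2/3):
Var(X) = \frac{9}{4}
SD(X) = √(Var(X)) = √(\frac{9}{4}) = \frac{3}{2}
SD(3X + 4) = |3| × SD(X) = 3 × \frac{3}{2} = \frac{9}{2}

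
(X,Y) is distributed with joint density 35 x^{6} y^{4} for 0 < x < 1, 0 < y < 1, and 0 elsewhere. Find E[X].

E[X] = ∫_0^1 ∫_0^1 x × f(x,y) dy dx
= ∫_0^1 ∫_0^1 x × (35 x^{6} y^{4}) dy dx
= \frac{7}{8}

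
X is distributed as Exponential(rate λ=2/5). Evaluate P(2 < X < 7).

P(2 < X < 7) = ∫_{2}^{7} f(x) dx
where f(x) = \frac{2 e^{- \frac{2 x}{5}}}{5}
= - \frac{1 - e^{2}}{e^{\frac{14}{5}}}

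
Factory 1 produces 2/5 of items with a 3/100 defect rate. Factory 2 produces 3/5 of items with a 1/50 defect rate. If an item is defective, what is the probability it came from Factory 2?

Using Bayes' theorem:
P(F1) = 2/5, P(D|F1) = 3/100
P(F2) = 3/5, P(D|F2) = 1/50
P(D) = P(D|F1)P(F1) + P(D|F2)P(F2)
     = \frac{3}{125}
P(F2|D) = P(D|F2)P(F2) / P(D)
= \frac{1}{2}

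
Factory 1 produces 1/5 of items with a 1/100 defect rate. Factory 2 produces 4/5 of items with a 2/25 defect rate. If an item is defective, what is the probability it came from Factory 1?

Using Bayes' theorem:
P(F1) = 1/5, P(D|F1) = 1/100
P(F2) = 4/5, P(D|F2) = 2/25
P(D) = P(D|F1)P(F1) + P(D|F2)P(F2)
     = \frac{33}{500}
P(F1|D) = P(D|F1)P(F1) / P(D)
= \frac{1}{33}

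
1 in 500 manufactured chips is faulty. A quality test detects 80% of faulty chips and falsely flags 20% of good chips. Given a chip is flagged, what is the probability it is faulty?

Let D = the rare event, + = positive/flagged.
P(D) = 1/500
P(+|D) = 80/100 = 4/5
P(+|D') = 20/100 = 1/5
P(+) = P(+|D)P(D) + P(+|D')P(D')
     = \frac{4}{5} × \frac{1}{500} + \frac{1}{5} × \frac{499}{500}
     = \frac{503}{2500}
P(D|+) = P(+|D)P(D)/P(+) = \frac{4}{503}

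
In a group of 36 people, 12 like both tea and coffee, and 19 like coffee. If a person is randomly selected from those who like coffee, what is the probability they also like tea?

P(A ∩ B) = 12/36 = 1/3
P(B) = 19/36
P(A|B) = P(A ∩ B) / P(B) = (1/3) / (19/36) = 12/19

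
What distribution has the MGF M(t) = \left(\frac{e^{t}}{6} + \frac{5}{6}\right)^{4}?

The MGF M(t) = \left(\frac{e^{t}}{6} + \frac{5}{6}\right)^{4} is the standard form for the Binomial distribution.
Comparing with the known MGF formula identifies: Binomial(n=4, p=1/6)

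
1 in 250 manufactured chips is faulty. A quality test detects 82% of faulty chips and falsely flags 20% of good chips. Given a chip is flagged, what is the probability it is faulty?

Let D = the rare event, + = positive/flagged.
P(D) = 1/250
P(+|D) = 82/100 = 41/50
P(+|D') = 20/100 = 1/5
P(+) = P(+|D)P(D) + P(+|D')P(D')
     = \frac{41}{50} × \frac{1}{250} + \frac{1}{5} × \frac{249}{250}
     = \frac{2531}{12500}
P(D|+) = P(+|D)P(D)/P(+) = \frac{41}{2531}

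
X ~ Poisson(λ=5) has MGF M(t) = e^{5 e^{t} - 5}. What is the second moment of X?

To find E[X^2], compute M^(2)(0):
M^(1)(t) = 5 e^{t} e^{5 e^{t} - 5}
M^(2)(t) = 25 e^{2 t} e^{5 e^{t} - 5} + 5 e^{t} e^{5 e^{t} - 5}
M^(2)(0) = 30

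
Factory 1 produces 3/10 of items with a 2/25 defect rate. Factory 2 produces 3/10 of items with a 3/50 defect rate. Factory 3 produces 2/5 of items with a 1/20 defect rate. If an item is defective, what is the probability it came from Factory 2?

Using Bayes' theorem:
P(F1) = 3/10, P(D|F1) = 2/25
P(F2) = 3/10, P(D|F2) = 3/50
P(F3) = 2/5, P(D|F3) = 1/20
P(D) = P(D|F1)P(F1) + P(D|F2)P(F2) + P(D|F3)P(F3)
     = \frac{31}{500}
P(F2|D) = P(D|F2)P(F2) / P(D)
= \frac{9}{31}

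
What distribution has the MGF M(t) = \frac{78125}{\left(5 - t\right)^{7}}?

The MGF M(t) = \frac{78125}{\left(5 - t\right)^{7}} is the standard form for the Gamma distribution.
Comparing with the known MGF formula identifies: Gamma(shape α=7, rate β=5)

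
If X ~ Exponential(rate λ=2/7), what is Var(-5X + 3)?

For X ~ Exponential(rate λ=2/7):
Var(X) = \frac{49}{4}
Var(-5X + 3) = (-5)² × Var(X) = 25 × \frac{49}{4} = \frac{1225}{4}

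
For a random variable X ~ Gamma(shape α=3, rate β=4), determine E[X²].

Using the identity E[X²] = Var(X) + (E[X])²:
E[X] = \frac{3}{4}
Var(X) = \frac{3}{16}
E[X²] = \frac{3}{16} + (\frac{3}{4})²
= \frac{3}{4}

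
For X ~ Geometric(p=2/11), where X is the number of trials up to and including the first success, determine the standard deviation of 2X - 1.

For X ~ Geometric(p=2/11), where X is the number of trials up to and including the first success:
Var(X) = \frac{99}{4}
SD(X) = √(Var(X)) = √(\frac{99}{4}) = \frac{3 \sqrt{11}}{2}
SD(2X - 1) = |2| × SD(X) = 2 × \frac{3 \sqrt{11}}{2} = 3 \sqrt{11}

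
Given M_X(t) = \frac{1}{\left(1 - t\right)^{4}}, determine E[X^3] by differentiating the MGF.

To find E[X^3], compute M^(3)(0):
M^(1)(t) = \frac{4}{\left(1 - t\right)^{5}}
M^(2)(t) = \frac{20}{\left(1 - t\right)^{6}}
M^(3)(t) = \frac{120}{\left(1 - t\right)^{7}}
M^(3)(0) = 120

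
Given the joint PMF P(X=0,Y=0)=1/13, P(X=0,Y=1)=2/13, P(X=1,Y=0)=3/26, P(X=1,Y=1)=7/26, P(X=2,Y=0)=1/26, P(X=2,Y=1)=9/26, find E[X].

First find marginal of X:
P(X=0) = 3/13
P(X=1) = 5/13
P(X=2) = 5/13
E[X] = 0 × 3/13 + 1 × 5/13 + 2 × 5/13 = 15/13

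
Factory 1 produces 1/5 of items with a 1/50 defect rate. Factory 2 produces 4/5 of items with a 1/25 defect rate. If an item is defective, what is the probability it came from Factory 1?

Using Bayes' theorem:
P(F1) = 1/5, P(D|F1) = 1/50
P(F2) = 4/5, P(D|F2) = 1/25
P(D) = P(D|F1)P(F1) + P(D|F2)P(F2)
     = \frac{9}{250}
P(F1|D) = P(D|F1)P(F1) / P(D)
= \frac{1}{9}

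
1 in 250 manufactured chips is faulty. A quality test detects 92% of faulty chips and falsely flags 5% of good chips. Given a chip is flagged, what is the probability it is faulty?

Let D = the rare event, + = positive/flagged.
P(D) = 1/250
P(+|D) = 92/100 = 23/25
P(+|D') = 5/100 = 1/20
P(+) = P(+|D)P(D) + P(+|D')P(D')
     = \frac{23}{25} × \frac{1}{250} + \frac{1}{20} × \frac{249}{250}
     = \frac{1337}{25000}
P(D|+) = P(+|D)P(D)/P(+) = \frac{92}{1337}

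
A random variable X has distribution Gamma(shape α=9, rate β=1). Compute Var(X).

For X ~ Gamma(shape α=9, rate β=1):
Var(X) = 9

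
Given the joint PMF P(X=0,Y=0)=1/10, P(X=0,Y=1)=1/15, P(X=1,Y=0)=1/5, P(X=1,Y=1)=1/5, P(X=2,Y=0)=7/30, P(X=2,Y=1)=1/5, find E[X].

First find marginal of X:
P(X=0) = 1/6
P(X=1) = 2/5
P(X=2) = 13/30
E[X] = 0 × 1/6 + 1 × 2/5 + 2 × 13/30 = 19/15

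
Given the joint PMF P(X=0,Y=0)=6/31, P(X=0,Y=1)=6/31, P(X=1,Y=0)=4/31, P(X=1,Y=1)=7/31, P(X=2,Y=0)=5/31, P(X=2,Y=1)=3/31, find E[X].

First find marginal of X:
P(X=0) = 12/31
P(X=1) = 11/31
P(X=2) = 8/31
E[X] = 0 × 12/31 + 1 × 11/31 + 2 × 8/31 = 27/31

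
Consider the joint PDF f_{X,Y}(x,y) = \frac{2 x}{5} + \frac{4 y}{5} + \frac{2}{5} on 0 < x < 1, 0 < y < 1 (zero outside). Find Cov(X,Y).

E[XY] = ∫∫ xy × f(x,y) dx dy = \frac{3}{10}
E[X] = \frac{8}{15}
E[Y] = \frac{17}{30}
Cov(X,Y) = E[XY] - E[X]E[Y] = - \frac{1}{450}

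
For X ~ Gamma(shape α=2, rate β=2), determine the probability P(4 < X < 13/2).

P(4 < X < 13/2) = ∫_{4}^{13/2} f(x) dx
where f(x) = 4 x e^{- 2 x}
= \frac{-14 + 9 e^{5}}{e^{13}}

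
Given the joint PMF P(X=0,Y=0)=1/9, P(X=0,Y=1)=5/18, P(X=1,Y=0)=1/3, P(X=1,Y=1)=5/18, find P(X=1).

P(X=1) = P(X=1,Y=0) + P(X=1,Y=1)
= 1/3 + 5/18
= 11/18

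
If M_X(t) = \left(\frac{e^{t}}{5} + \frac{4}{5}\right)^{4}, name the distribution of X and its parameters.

The MGF M(t) = \left(\frac{e^{t}}{5} + \frac{4}{5}\right)^{4} is the standard form for the Binomial distribution.
Comparing with the known MGF formula identifies: Binomial(n=4, p=1/5)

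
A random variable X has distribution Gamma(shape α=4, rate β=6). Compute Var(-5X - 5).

For X ~ Gamma(shape α=4, rate β=6):
Var(X) = \frac{1}{9}
Var(-5X - 5) = (-5)² × Var(X) = 25 × \frac{1}{9} = \frac{25}{9}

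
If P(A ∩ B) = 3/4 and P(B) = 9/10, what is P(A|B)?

P(A|B) = P(A ∩ B) / P(B)
= (3/4) / (9/10)
= 5/6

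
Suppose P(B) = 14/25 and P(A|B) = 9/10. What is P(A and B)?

By definition, P(A|B) = P(A ∩ B) / P(B)
So P(A ∩ B) = P(A|B) × P(B)
= 9/10 × 14/25
= 63/125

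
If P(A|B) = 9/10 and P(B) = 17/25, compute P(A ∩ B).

By definition, P(A|B) = P(A ∩ B) / P(B)
So P(A ∩ B) = P(A|B) × P(B)
= 9/10 × 17/25
= 153/250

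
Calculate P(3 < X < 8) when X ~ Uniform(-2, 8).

P(3 < X < 8) = ∫_{3}^{8} f(x) dx
where f(x) = \frac{1}{10}
= \frac{1}{2}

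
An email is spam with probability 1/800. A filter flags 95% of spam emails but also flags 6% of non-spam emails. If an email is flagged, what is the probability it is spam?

Let D = the rare event, + = positive/flagged.
P(D) = 1/800
P(+|D) = 95/100 = 19/20
P(+|D') = 6/100 = 3/50
P(+) = P(+|D)P(D) + P(+|D')P(D')
     = \frac{19}{20} × \frac{1}{800} + \frac{3}{50} × \frac{799}{800}
     = \frac{4889}{80000}
P(D|+) = P(+|D)P(D)/P(+) = \frac{95}{4889}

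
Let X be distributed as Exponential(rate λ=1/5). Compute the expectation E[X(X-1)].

E[X(X-1)] = E[X² - X] = E[X²] - E[X]
E[X] = 5
E[X²] = Var(X) + (E[X])² = 25 + (5)² = 50
E[X(X-1)] = 50 - 5 = 45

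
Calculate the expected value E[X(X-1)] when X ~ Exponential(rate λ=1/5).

E[X(X-1)] = E[X² - X] = E[X²] - E[X]
E[X] = 5
E[X²] = Var(X) + (E[X])² = 25 + (5)² = 50
E[X(X-1)] = 50 - 5 = 45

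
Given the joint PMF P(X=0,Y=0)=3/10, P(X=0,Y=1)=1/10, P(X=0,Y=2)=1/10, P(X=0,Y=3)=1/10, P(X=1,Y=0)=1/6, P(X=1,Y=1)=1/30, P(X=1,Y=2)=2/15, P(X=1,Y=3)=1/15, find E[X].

First find marginal of X:
P(X=0) = 3/5
P(X=1) = 2/5
E[X] = 0 × 3/5 + 1 × 2/5 = 2/5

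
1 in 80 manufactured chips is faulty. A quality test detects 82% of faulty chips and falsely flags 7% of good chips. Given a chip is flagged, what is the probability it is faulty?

Let D = the rare event, + = positive/flagged.
P(D) = 1/80
P(+|D) = 82/100 = 41/50
P(+|D') = 7/100
P(+) = P(+|D)P(D) + P(+|D')P(D')
     = \frac{41}{50} × \frac{1}{80} + \frac{7}{100} × \frac{79}{80}
     = \frac{127}{1600}
P(D|+) = P(+|D)P(D)/P(+) = \frac{82}{635}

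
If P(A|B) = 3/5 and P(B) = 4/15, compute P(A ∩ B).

By definition, P(A|B) = P(A ∩ B) / P(B)
So P(A ∩ B) = P(A|B) × P(B)
= 3/5 × 4/15
= 4/25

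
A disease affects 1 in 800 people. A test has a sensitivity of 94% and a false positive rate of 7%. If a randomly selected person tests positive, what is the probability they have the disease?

Let D = the rare event, + = positive/flagged.
P(D) = 1/800
P(+|D) = 94/100 = 47/50
P(+|D') = 7/100
P(+) = P(+|D)P(D) + P(+|D')P(D')
     = \frac{47}{50} × \frac{1}{800} + \frac{7}{100} × \frac{799}{800}
     = \frac{5687}{80000}
P(D|+) = P(+|D)P(D)/P(+) = \frac{2}{121}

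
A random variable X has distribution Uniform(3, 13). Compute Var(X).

For X ~ Uniform(3, 13):
Var(X) = \frac{25}{3}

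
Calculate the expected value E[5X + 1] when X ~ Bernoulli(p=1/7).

For X ~ Bernoulli(p=1/7):
E[X] = \frac{1}{7}
E[5X + 1] = 5 × E[X] + 1 = \frac{12}{7}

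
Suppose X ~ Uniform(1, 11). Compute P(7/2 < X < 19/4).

P(7/2 < X < 19/4) = ∫_{7/2}^{19/4} f(x) dx
where f(x) = \frac{1}{10}
= \frac{1}{8}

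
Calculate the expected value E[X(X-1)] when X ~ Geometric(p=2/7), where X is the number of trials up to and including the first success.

E[X(X-1)] = E[X² - X] = E[X²] - E[X]
E[X] = \frac{7}{2}
E[X²] = Var(X) + (E[X])² = \frac{35}{4} + (\frac{7}{2})² = 21
E[X(X-1)] = 21 - \frac{7}{2} = \frac{35}{2}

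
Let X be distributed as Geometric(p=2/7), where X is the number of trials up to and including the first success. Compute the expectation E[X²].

Using the identity E[X²] = Var(X) + (E[X])²:
E[X] = \frac{7}{2}
Var(X) = \frac{35}{4}
E[X²] = \frac{35}{4} + (\frac{7}{2})²
= 21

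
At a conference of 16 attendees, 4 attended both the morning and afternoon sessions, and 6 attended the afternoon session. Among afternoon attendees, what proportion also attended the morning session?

P(A ∩ B) = 4/16 = 1/4
P(B) = 6/16 = 3/8
P(A|B) = P(A ∩ B) / P(B) = (1/4) / (3/8) = 2/3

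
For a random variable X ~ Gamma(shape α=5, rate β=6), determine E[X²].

Using the identity E[X²] = Var(X) + (E[X])²:
E[X] = \frac{5}{6}
Var(X) = \frac{5}{36}
E[X²] = \frac{5}{36} + (\frac{5}{6})²
= \frac{5}{6}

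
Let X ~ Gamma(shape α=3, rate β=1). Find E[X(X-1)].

E[X(X-1)] = E[X² - X] = E[X²] - E[X]
E[X] = 3
E[X²] = Var(X) + (E[X])² = 3 + (3)² = 12
E[X(X-1)] = 12 - 3 = 9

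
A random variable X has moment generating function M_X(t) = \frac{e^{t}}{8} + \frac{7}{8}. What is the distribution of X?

The MGF M(t) = \frac{e^{t}}{8} + \frac{7}{8} is the standard form for the Bernoulli distribution.
Comparing with the known MGF formula identifies: Bernoulli(p=1/8)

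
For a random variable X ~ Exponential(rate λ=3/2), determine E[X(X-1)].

E[X(X-1)] = E[X² - X] = E[X²] - E[X]
E[X] = \frac{2}{3}
E[X²] = Var(X) + (E[X])² = \frac{4}{9} + (\frac{2}{3})² = \frac{8}{9}
E[X(X-1)] = \frac{8}{9} - \frac{2}{3} = \frac{2}{9}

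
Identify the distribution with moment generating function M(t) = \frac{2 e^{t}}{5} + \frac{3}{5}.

The MGF M(t) = \frac{2 e^{t}}{5} + \frac{3}{5} is the standard form for the Bernoulli distribution.
Comparing with the known MGF formula identifies: Bernoulli(p=2/5)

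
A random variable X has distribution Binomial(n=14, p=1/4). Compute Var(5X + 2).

For X ~ Binomial(n=14, p=1/4):
Var(X) = \frac{21}{8}
Var(5X + 2) = (5)² × Var(X) = 25 × \frac{21}{8} = \frac{525}{8}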